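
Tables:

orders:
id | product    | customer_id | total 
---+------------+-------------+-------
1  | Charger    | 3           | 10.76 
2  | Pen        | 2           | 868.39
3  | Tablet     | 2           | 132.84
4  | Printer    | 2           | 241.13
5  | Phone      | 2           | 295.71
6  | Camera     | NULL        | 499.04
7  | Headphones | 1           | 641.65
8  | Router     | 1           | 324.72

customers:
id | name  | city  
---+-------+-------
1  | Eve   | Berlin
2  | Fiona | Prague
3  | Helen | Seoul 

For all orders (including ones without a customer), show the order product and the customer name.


LEFT JOIN keeps every row from orders (the left table); where customer_id has no match in customers, the customer columns become NULL. Walk through each order:
  - order 1 (Charger): customer_id=3 -> matches Helen
  - order 2 (Pen): customer_id=2 -> matches Fiona
  - order 3 (Tablet): customer_id=2 -> matches Fiona
  - order 4 (Printer): customer_id=2 -> matches Fiona
  - order 5 (Phone): customer_id=2 -> matches Fiona
  - order 6 (Camera): customer_id=NULL, no match -> kept with NULL
  - order 7 (Headphones): customer_id=1 -> matches Eve
  - order 8 (Router): customer_id=1 -> matches Eve
All 8 rows appear; 1 has NULL customer.

SQL:
SELECT a.product, b.name AS customer
FROM orders a
LEFT JOIN customers b ON a.customer_id = b.id

Result:
product    | customer
-----------+---------
Charger    | Helen   
Pen        | Fiona   
Tablet     | Fiona   
Printer    | Fiona   
Phone      | Fiona   
Camera     | NULL    
Headphones | Eve     
Router     | Eve     


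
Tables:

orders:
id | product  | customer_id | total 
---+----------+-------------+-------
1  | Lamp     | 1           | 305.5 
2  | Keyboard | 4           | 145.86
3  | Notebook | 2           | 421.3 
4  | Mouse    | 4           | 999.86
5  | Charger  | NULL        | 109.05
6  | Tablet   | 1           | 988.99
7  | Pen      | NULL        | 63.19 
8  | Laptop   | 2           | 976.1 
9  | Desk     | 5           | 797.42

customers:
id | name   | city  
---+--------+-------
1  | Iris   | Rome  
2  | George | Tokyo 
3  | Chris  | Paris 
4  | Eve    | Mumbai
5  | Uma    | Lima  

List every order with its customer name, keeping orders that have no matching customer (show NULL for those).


LEFT JOIN keeps every row from orders (the left table); where customer_id has no match in customers, the customer columns become NULL. Walk through each order:
  - order 1 (Lamp): customer_id=1 -> matches Iris
  - order 2 (Keyboard): customer_id=4 -> matches Eve
  - order 3 (Notebook): customer_id=2 -> matches George
  - order 4 (Mouse): customer_id=4 -> matches Eve
  - order 5 (Charger): customer_id=NULL, no match -> kept with NULL
  - order 6 (Tablet): customer_id=1 -> matches Iris
  - order 7 (Pen): customer_id=NULL, no match -> kept with NULL
  - order 8 (Laptop): customer_id=2 -> matches George
  - order 9 (Desk): customer_id=5 -> matches Uma
All 9 rows appear; 2 have NULL customer.

SQL:
SELECT a.product, b.name AS customer
FROM orders a
LEFT JOIN customers b ON a.customer_id = b.id

Result:
product  | customer
---------+---------
Lamp     | Iris    
Keyboard | Eve     
Notebook | George  
Mouse    | Eve     
Charger  | NULL    
Tablet   | Iris    
Pen      | NULL    
Laptop   | George  
Desk     | Uma     


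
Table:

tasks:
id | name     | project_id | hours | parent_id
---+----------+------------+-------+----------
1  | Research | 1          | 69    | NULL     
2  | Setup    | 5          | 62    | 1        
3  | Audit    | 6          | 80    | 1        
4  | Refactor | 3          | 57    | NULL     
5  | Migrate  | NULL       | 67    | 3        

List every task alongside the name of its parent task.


This is a self-join: tasks is joined to a second copy of itself, matching each row's parent_id to another row's id. Use LEFT JOIN so rows with parent_id=NULL are kept.
  - task 1 (Research): parent_id=NULL -> NULL
  - task 2 (Setup): parent_id=1 -> Research
  - task 3 (Audit): parent_id=1 -> Research
  - task 4 (Refactor): parent_id=NULL -> NULL
  - task 5 (Migrate): parent_id=3 -> Audit

SQL:
SELECT a.name AS item, b.name AS parent
FROM tasks a
LEFT JOIN tasks b ON a.parent_id = b.id

Result:
item     | parent  
---------+---------
Research | NULL    
Setup    | Research
Audit    | Research
Refactor | NULL    
Migrate  | Audit   


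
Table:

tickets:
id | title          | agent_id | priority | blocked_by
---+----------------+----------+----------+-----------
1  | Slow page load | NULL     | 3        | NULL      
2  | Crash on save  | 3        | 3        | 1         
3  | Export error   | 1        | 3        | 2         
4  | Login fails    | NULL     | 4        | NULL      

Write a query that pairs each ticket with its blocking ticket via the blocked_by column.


This is a self-join: tickets is joined to a second copy of itself, matching each row's blocked_by to another row's id. Use LEFT JOIN so rows with blocked_by=NULL are kept.
  - ticket 1 (Slow page load): blocked_by=NULL -> NULL
  - ticket 2 (Crash on save): blocked_by=1 -> Slow page load
  - ticket 3 (Export error): blocked_by=2 -> Crash on save
  - ticket 4 (Login fails): blocked_by=NULL -> NULL

SQL:
SELECT a.title AS item, b.title AS blocked_by
FROM tickets a
LEFT JOIN tickets b ON a.blocked_by = b.id

Result:
item           | blocked_by    
---------------+---------------
Slow page load | NULL          
Crash on save  | Slow page load
Export error   | Crash on save 
Login fails    | NULL          


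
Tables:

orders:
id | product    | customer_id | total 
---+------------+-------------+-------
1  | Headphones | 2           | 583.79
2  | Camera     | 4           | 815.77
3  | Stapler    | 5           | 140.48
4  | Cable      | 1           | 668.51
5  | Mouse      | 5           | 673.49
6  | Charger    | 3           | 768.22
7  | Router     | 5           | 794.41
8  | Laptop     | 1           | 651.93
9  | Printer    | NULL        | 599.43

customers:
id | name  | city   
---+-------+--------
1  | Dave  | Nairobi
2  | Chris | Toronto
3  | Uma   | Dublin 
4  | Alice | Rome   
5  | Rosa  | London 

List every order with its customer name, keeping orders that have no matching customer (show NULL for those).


LEFT JOIN keeps every row from orders (the left table); where customer_id has no match in customers, the customer columns become NULL. Walk through each order:
  - order 1 (Headphones): customer_id=2 -> matches Chris
  - order 2 (Camera): customer_id=4 -> matches Alice
  - order 3 (Stapler): customer_id=5 -> matches Rosa
  - order 4 (Cable): customer_id=1 -> matches Dave
  - order 5 (Mouse): customer_id=5 -> matches Rosa
  - order 6 (Charger): customer_id=3 -> matches Uma
  - order 7 (Router): customer_id=5 -> matches Rosa
  - order 8 (Laptop): customer_id=1 -> matches Dave
  - order 9 (Printer): customer_id=NULL, no match -> kept with NULL
All 9 rows appear; 1 has NULL customer.

SQL:
SELECT a.product, b.name AS customer
FROM orders a
LEFT JOIN customers b ON a.customer_id = b.id

Result:
product    | customer
-----------+---------
Headphones | Chris   
Camera     | Alice   
Stapler    | Rosa    
Cable      | Dave    
Mouse      | Rosa    
Charger    | Uma     
Router     | Rosa    
Laptop     | Dave    
Printer    | NULL    


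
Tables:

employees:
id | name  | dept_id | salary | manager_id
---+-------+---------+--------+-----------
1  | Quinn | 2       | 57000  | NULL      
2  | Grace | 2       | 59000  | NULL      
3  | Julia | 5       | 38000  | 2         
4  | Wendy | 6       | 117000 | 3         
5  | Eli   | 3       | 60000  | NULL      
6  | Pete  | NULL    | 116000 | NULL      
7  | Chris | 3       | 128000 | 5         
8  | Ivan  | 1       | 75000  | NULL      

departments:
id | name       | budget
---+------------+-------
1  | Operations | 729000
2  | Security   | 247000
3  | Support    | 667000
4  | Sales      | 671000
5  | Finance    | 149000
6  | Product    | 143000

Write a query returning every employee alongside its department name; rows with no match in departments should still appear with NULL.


LEFT JOIN keeps every row from employees (the left table); where dept_id has no match in departments, the department columns become NULL. Walk through each employee:
  - employee 1 (Quinn): dept_id=2 -> matches Security
  - employee 2 (Grace): dept_id=2 -> matches Security
  - employee 3 (Julia): dept_id=5 -> matches Finance
  - employee 4 (Wendy): dept_id=6 -> matches Product
  - employee 5 (Eli): dept_id=3 -> matches Support
  - employee 6 (Pete): dept_id=NULL, no match -> kept with NULL
  - employee 7 (Chris): dept_id=3 -> matches Support
  - employee 8 (Ivan): dept_id=1 -> matches Operations
All 8 rows appear; 1 has NULL department.

SQL:
SELECT a.name, b.name AS department
FROM employees a
LEFT JOIN departments b ON a.dept_id = b.id

Result:
name  | department
------+-----------
Quinn | Security  
Grace | Security  
Julia | Finance   
Wendy | Product   
Eli   | Support   
Pete  | NULL      
Chris | Support   
Ivan  | Operations


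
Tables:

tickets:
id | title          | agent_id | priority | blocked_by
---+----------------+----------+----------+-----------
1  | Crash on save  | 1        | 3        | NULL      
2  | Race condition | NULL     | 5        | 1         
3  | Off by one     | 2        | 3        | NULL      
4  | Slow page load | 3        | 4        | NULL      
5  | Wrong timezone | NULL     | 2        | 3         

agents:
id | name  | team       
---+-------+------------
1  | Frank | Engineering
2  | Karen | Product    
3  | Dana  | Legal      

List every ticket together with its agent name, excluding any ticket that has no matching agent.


INNER JOIN keeps only tickets rows whose agent_id matches an id in agents. Walk through each ticket:
  - ticket 1 (Crash on save): agent_id=1 -> matches Frank
  - ticket 2 (Race condition): agent_id=NULL, no match -> dropped
  - ticket 3 (Off by one): agent_id=2 -> matches Karen
  - ticket 4 (Slow page load): agent_id=3 -> matches Dana
  - ticket 5 (Wrong timezone): agent_id=NULL, no match -> dropped
So 2 of 5 rows are dropped.

SQL:
SELECT a.title, b.name AS agent
FROM tickets a
INNER JOIN agents b ON a.agent_id = b.id

Result:
title          | agent
---------------+------
Crash on save  | Frank
Off by one     | Karen
Slow page load | Dana 


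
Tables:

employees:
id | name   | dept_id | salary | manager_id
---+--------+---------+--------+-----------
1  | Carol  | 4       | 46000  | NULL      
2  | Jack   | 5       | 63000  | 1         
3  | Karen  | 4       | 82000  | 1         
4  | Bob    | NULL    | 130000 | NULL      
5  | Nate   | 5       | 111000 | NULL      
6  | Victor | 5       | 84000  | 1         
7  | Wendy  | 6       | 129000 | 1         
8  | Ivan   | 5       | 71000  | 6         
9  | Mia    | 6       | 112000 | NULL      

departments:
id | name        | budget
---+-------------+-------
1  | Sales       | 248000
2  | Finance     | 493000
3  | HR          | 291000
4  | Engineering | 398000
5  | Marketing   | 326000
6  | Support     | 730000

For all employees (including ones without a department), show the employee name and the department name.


LEFT JOIN keeps every row from employees (the left table); where dept_id has no match in departments, the department columns become NULL. Walk through each employee:
  - employee 1 (Carol): dept_id=4 -> matches Engineering
  - employee 2 (Jack): dept_id=5 -> matches Marketing
  - employee 3 (Karen): dept_id=4 -> matches Engineering
  - employee 4 (Bob): dept_id=NULL, no match -> kept with NULL
  - employee 5 (Nate): dept_id=5 -> matches Marketing
  - employee 6 (Victor): dept_id=5 -> matches Marketing
  - employee 7 (Wendy): dept_id=6 -> matches Support
  - employee 8 (Ivan): dept_id=5 -> matches Marketing
  - employee 9 (Mia): dept_id=6 -> matches Support
All 9 rows appear; 1 has NULL department.

SQL:
SELECT a.name, b.name AS department
FROM employees a
LEFT JOIN departments b ON a.dept_id = b.id

Result:
name   | department 
-------+------------
Carol  | Engineering
Jack   | Marketing  
Karen  | Engineering
Bob    | NULL       
Nate   | Marketing  
Victor | Marketing  
Wendy  | Support    
Ivan   | Marketing  
Mia    | Support    


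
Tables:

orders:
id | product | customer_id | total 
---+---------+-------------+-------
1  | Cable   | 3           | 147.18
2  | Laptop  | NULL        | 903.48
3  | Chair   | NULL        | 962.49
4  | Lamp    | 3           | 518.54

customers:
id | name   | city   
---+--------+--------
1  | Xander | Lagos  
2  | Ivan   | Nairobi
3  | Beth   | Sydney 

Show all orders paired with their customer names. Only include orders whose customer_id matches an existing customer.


INNER JOIN keeps only orders rows whose customer_id matches an id in customers. Walk through each order:
  - order 1 (Cable): customer_id=3 -> matches Beth
  - order 2 (Laptop): customer_id=NULL, no match -> dropped
  - order 3 (Chair): customer_id=NULL, no match -> dropped
  - order 4 (Lamp): customer_id=3 -> matches Beth
So 2 of 4 rows are dropped.

SQL:
SELECT a.product, b.name AS customer
FROM orders a
INNER JOIN customers b ON a.customer_id = b.id

Result:
product | customer
--------+---------
Cable   | Beth    
Lamp    | Beth    


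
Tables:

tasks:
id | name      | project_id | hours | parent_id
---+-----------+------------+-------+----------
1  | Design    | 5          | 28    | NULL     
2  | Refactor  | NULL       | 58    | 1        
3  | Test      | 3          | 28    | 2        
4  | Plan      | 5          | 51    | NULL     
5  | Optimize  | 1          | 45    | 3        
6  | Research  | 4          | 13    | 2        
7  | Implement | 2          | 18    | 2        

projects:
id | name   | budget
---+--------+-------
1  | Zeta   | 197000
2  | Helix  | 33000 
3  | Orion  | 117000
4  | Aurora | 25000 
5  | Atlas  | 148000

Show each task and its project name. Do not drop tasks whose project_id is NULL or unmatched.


LEFT JOIN keeps every row from tasks (the left table); where project_id has no match in projects, the project columns become NULL. Walk through each task:
  - task 1 (Design): project_id=5 -> matches Atlas
  - task 2 (Refactor): project_id=NULL, no match -> kept with NULL
  - task 3 (Test): project_id=3 -> matches Orion
  - task 4 (Plan): project_id=5 -> matches Atlas
  - task 5 (Optimize): project_id=1 -> matches Zeta
  - task 6 (Research): project_id=4 -> matches Aurora
  - task 7 (Implement): project_id=2 -> matches Helix
All 7 rows appear; 1 has NULL project.

SQL:
SELECT a.name, b.name AS project
FROM tasks a
LEFT JOIN projects b ON a.project_id = b.id

Result:
name      | project
----------+--------
Design    | Atlas  
Refactor  | NULL   
Test      | Orion  
Plan      | Atlas  
Optimize  | Zeta   
Research  | Aurora 
Implement | Helix  


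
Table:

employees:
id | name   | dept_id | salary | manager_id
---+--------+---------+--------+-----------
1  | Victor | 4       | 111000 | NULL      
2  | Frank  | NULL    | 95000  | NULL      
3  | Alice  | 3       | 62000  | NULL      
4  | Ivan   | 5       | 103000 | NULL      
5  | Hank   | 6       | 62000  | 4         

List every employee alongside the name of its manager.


This is a self-join: employees is joined to a second copy of itself, matching each row's manager_id to another row's id. Use LEFT JOIN so rows with manager_id=NULL are kept.
  - employee 1 (Victor): manager_id=NULL -> NULL
  - employee 2 (Frank): manager_id=NULL -> NULL
  - employee 3 (Alice): manager_id=NULL -> NULL
  - employee 4 (Ivan): manager_id=NULL -> NULL
  - employee 5 (Hank): manager_id=4 -> Ivan

SQL:
SELECT a.name AS item, b.name AS manager
FROM employees a
LEFT JOIN employees b ON a.manager_id = b.id

Result:
item   | manager
-------+--------
Victor | NULL   
Frank  | NULL   
Alice  | NULL   
Ivan   | NULL   
Hank   | Ivan   


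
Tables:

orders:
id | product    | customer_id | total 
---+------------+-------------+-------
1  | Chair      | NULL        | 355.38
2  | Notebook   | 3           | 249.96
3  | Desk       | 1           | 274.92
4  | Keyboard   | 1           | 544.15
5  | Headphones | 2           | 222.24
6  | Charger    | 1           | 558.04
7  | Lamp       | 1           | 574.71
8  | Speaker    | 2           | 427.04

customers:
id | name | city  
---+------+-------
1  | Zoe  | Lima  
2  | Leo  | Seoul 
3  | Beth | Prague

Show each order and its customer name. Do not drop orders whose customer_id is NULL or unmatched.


LEFT JOIN keeps every row from orders (the left table); where customer_id has no match in customers, the customer columns become NULL. Walk through each order:
  - order 1 (Chair): customer_id=NULL, no match -> kept with NULL
  - order 2 (Notebook): customer_id=3 -> matches Beth
  - order 3 (Desk): customer_id=1 -> matches Zoe
  - order 4 (Keyboard): customer_id=1 -> matches Zoe
  - order 5 (Headphones): customer_id=2 -> matches Leo
  - order 6 (Charger): customer_id=1 -> matches Zoe
  - order 7 (Lamp): customer_id=1 -> matches Zoe
  - order 8 (Speaker): customer_id=2 -> matches Leo
All 8 rows appear; 1 has NULL customer.

SQL:
SELECT a.product, b.name AS customer
FROM orders a
LEFT JOIN customers b ON a.customer_id = b.id

Result:
product    | customer
-----------+---------
Chair      | NULL    
Notebook   | Beth    
Desk       | Zoe     
Keyboard   | Zoe     
Headphones | Leo     
Charger    | Zoe     
Lamp       | Zoe     
Speaker    | Leo     


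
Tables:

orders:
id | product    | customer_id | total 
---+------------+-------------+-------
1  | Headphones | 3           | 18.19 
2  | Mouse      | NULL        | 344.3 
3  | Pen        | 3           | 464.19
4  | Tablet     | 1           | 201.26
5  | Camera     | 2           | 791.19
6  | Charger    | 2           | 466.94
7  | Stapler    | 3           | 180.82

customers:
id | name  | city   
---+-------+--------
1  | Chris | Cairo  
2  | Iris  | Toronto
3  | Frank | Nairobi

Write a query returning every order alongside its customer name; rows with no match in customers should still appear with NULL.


LEFT JOIN keeps every row from orders (the left table); where customer_id has no match in customers, the customer columns become NULL. Walk through each order:
  - order 1 (Headphones): customer_id=3 -> matches Frank
  - order 2 (Mouse): customer_id=NULL, no match -> kept with NULL
  - order 3 (Pen): customer_id=3 -> matches Frank
  - order 4 (Tablet): customer_id=1 -> matches Chris
  - order 5 (Camera): customer_id=2 -> matches Iris
  - order 6 (Charger): customer_id=2 -> matches Iris
  - order 7 (Stapler): customer_id=3 -> matches Frank
All 7 rows appear; 1 has NULL customer.

SQL:
SELECT a.product, b.name AS customer
FROM orders a
LEFT JOIN customers b ON a.customer_id = b.id

Result:
product    | customer
-----------+---------
Headphones | Frank   
Mouse      | NULL    
Pen        | Frank   
Tablet     | Chris   
Camera     | Iris    
Charger    | Iris    
Stapler    | Frank   


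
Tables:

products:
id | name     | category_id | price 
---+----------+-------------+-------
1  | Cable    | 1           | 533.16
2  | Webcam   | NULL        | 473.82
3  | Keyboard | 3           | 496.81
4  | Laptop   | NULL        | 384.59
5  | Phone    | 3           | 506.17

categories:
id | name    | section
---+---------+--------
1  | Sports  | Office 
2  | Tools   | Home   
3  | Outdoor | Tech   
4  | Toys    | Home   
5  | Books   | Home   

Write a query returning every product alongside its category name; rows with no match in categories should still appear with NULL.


LEFT JOIN keeps every row from products (the left table); where category_id has no match in categories, the category columns become NULL. Walk through each product:
  - product 1 (Cable): category_id=1 -> matches Sports
  - product 2 (Webcam): category_id=NULL, no match -> kept with NULL
  - product 3 (Keyboard): category_id=3 -> matches Outdoor
  - product 4 (Laptop): category_id=NULL, no match -> kept with NULL
  - product 5 (Phone): category_id=3 -> matches Outdoor
All 5 rows appear; 2 have NULL category.

SQL:
SELECT a.name, b.name AS category
FROM products a
LEFT JOIN categories b ON a.category_id = b.id

Result:
name     | category
---------+---------
Cable    | Sports  
Webcam   | NULL    
Keyboard | Outdoor 
Laptop   | NULL    
Phone    | Outdoor 


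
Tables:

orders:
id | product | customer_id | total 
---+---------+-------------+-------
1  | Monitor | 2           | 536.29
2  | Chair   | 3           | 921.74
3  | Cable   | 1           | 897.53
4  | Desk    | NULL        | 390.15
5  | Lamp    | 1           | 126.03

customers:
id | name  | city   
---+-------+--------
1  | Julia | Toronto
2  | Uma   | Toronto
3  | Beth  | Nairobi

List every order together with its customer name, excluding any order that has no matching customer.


INNER JOIN keeps only orders rows whose customer_id matches an id in customers. Walk through each order:
  - order 1 (Monitor): customer_id=2 -> matches Uma
  - order 2 (Chair): customer_id=3 -> matches Beth
  - order 3 (Cable): customer_id=1 -> matches Julia
  - order 4 (Desk): customer_id=NULL, no match -> dropped
  - order 5 (Lamp): customer_id=1 -> matches Julia
So 1 of 5 rows is dropped.

SQL:
SELECT a.product, b.name AS customer
FROM orders a
INNER JOIN customers b ON a.customer_id = b.id

Result:
product | customer
--------+---------
Monitor | Uma     
Chair   | Beth    
Cable   | Julia   
Lamp    | Julia   


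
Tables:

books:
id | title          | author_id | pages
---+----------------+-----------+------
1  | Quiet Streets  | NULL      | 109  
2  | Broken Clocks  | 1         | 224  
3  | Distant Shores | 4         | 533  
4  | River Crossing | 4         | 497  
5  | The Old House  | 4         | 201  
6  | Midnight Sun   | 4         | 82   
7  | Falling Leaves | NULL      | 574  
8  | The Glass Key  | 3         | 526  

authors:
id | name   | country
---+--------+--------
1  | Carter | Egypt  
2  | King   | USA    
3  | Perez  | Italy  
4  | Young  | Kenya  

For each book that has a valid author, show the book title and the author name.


INNER JOIN keeps only books rows whose author_id matches an id in authors. Walk through each book:
  - book 1 (Quiet Streets): author_id=NULL, no match -> dropped
  - book 2 (Broken Clocks): author_id=1 -> matches Carter
  - book 3 (Distant Shores): author_id=4 -> matches Young
  - book 4 (River Crossing): author_id=4 -> matches Young
  - book 5 (The Old House): author_id=4 -> matches Young
  - book 6 (Midnight Sun): author_id=4 -> matches Young
  - book 7 (Falling Leaves): author_id=NULL, no match -> dropped
  - book 8 (The Glass Key): author_id=3 -> matches Perez
So 2 of 8 rows are dropped.

SQL:
SELECT a.title, b.name AS author
FROM books a
INNER JOIN authors b ON a.author_id = b.id

Result:
title          | author
---------------+-------
Broken Clocks  | Carter
Distant Shores | Young 
River Crossing | Young 
The Old House  | Young 
Midnight Sun   | Young 
The Glass Key  | Perez 


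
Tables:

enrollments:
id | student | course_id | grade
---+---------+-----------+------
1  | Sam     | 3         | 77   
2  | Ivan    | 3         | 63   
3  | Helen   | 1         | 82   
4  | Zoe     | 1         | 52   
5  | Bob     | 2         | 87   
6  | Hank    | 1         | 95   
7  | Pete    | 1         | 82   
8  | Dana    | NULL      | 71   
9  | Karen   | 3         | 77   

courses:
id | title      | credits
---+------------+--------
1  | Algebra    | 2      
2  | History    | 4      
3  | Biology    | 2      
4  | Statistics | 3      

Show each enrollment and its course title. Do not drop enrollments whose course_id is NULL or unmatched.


LEFT JOIN keeps every row from enrollments (the left table); where course_id has no match in courses, the course columns become NULL. Walk through each enrollment:
  - enrollment 1 (Sam): course_id=3 -> matches Biology
  - enrollment 2 (Ivan): course_id=3 -> matches Biology
  - enrollment 3 (Helen): course_id=1 -> matches Algebra
  - enrollment 4 (Zoe): course_id=1 -> matches Algebra
  - enrollment 5 (Bob): course_id=2 -> matches History
  - enrollment 6 (Hank): course_id=1 -> matches Algebra
  - enrollment 7 (Pete): course_id=1 -> matches Algebra
  - enrollment 8 (Dana): course_id=NULL, no match -> kept with NULL
  - enrollment 9 (Karen): course_id=3 -> matches Biology
All 9 rows appear; 1 has NULL course.

SQL:
SELECT a.student, b.title AS course
FROM enrollments a
LEFT JOIN courses b ON a.course_id = b.id

Result:
student | course 
--------+--------
Sam     | Biology
Ivan    | Biology
Helen   | Algebra
Zoe     | Algebra
Bob     | History
Hank    | Algebra
Pete    | Algebra
Dana    | NULL   
Karen   | Biology


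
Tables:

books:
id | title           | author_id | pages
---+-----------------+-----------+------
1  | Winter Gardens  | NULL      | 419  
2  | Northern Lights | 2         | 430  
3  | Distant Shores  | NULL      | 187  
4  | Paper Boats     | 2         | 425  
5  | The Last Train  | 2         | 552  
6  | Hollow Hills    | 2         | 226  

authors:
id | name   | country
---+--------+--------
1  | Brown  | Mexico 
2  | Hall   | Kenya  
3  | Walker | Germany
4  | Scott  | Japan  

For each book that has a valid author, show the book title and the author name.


INNER JOIN keeps only books rows whose author_id matches an id in authors. Walk through each book:
  - book 1 (Winter Gardens): author_id=NULL, no match -> dropped
  - book 2 (Northern Lights): author_id=2 -> matches Hall
  - book 3 (Distant Shores): author_id=NULL, no match -> dropped
  - book 4 (Paper Boats): author_id=2 -> matches Hall
  - book 5 (The Last Train): author_id=2 -> matches Hall
  - book 6 (Hollow Hills): author_id=2 -> matches Hall
So 2 of 6 rows are dropped.

SQL:
SELECT a.title, b.name AS author
FROM books a
INNER JOIN authors b ON a.author_id = b.id

Result:
title           | author
----------------+-------
Northern Lights | Hall  
Paper Boats     | Hall  
The Last Train  | Hall  
Hollow Hills    | Hall  


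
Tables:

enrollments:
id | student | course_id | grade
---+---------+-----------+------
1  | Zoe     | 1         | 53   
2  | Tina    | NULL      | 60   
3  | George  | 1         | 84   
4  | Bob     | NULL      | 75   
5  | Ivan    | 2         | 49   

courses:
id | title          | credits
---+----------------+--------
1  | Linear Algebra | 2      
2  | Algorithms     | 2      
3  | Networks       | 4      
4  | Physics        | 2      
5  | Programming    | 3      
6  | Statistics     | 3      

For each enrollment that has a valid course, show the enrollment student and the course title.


INNER JOIN keeps only enrollments rows whose course_id matches an id in courses. Walk through each enrollment:
  - enrollment 1 (Zoe): course_id=1 -> matches Linear Algebra
  - enrollment 2 (Tina): course_id=NULL, no match -> dropped
  - enrollment 3 (George): course_id=1 -> matches Linear Algebra
  - enrollment 4 (Bob): course_id=NULL, no match -> dropped
  - enrollment 5 (Ivan): course_id=2 -> matches Algorithms
So 2 of 5 rows are dropped.

SQL:
SELECT a.student, b.title AS course
FROM enrollments a
INNER JOIN courses b ON a.course_id = b.id

Result:
student | course        
--------+---------------
Zoe     | Linear Algebra
George  | Linear Algebra
Ivan    | Algorithms    


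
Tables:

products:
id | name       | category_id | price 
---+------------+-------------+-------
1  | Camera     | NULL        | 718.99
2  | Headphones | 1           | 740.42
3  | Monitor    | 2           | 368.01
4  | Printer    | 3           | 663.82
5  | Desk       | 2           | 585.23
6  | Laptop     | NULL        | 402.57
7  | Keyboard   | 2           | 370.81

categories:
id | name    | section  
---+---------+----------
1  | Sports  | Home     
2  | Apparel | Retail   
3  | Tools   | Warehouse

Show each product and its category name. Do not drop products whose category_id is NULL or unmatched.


LEFT JOIN keeps every row from products (the left table); where category_id has no match in categories, the category columns become NULL. Walk through each product:
  - product 1 (Camera): category_id=NULL, no match -> kept with NULL
  - product 2 (Headphones): category_id=1 -> matches Sports
  - product 3 (Monitor): category_id=2 -> matches Apparel
  - product 4 (Printer): category_id=3 -> matches Tools
  - product 5 (Desk): category_id=2 -> matches Apparel
  - product 6 (Laptop): category_id=NULL, no match -> kept with NULL
  - product 7 (Keyboard): category_id=2 -> matches Apparel
All 7 rows appear; 2 have NULL category.

SQL:
SELECT a.name, b.name AS category
FROM products a
LEFT JOIN categories b ON a.category_id = b.id

Result:
name       | category
-----------+---------
Camera     | NULL    
Headphones | Sports  
Monitor    | Apparel 
Printer    | Tools   
Desk       | Apparel 
Laptop     | NULL    
Keyboard   | Apparel 


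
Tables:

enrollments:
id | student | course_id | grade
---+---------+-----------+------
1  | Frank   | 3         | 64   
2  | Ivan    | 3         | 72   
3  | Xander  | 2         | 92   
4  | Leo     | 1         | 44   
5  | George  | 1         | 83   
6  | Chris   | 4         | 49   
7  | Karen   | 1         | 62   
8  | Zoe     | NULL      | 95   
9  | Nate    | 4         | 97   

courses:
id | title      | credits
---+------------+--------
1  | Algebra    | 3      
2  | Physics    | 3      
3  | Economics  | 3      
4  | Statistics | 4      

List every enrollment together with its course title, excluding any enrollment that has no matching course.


INNER JOIN keeps only enrollments rows whose course_id matches an id in courses. Walk through each enrollment:
  - enrollment 1 (Frank): course_id=3 -> matches Economics
  - enrollment 2 (Ivan): course_id=3 -> matches Economics
  - enrollment 3 (Xander): course_id=2 -> matches Physics
  - enrollment 4 (Leo): course_id=1 -> matches Algebra
  - enrollment 5 (George): course_id=1 -> matches Algebra
  - enrollment 6 (Chris): course_id=4 -> matches Statistics
  - enrollment 7 (Karen): course_id=1 -> matches Algebra
  - enrollment 8 (Zoe): course_id=NULL, no match -> dropped
  - enrollment 9 (Nate): course_id=4 -> matches Statistics
So 1 of 9 rows is dropped.

SQL:
SELECT a.student, b.title AS course
FROM enrollments a
INNER JOIN courses b ON a.course_id = b.id

Result:
student | course    
--------+-----------
Frank   | Economics 
Ivan    | Economics 
Xander  | Physics   
Leo     | Algebra   
George  | Algebra   
Chris   | Statistics
Karen   | Algebra   
Nate    | Statistics


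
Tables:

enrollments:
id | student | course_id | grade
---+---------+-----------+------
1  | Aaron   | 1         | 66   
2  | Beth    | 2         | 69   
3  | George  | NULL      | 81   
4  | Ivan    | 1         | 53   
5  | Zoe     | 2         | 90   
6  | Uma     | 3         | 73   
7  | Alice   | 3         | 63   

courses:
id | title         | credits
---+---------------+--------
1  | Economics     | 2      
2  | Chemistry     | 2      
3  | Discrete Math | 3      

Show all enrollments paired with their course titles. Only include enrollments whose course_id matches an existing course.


INNER JOIN keeps only enrollments rows whose course_id matches an id in courses. Walk through each enrollment:
  - enrollment 1 (Aaron): course_id=1 -> matches Economics
  - enrollment 2 (Beth): course_id=2 -> matches Chemistry
  - enrollment 3 (George): course_id=NULL, no match -> dropped
  - enrollment 4 (Ivan): course_id=1 -> matches Economics
  - enrollment 5 (Zoe): course_id=2 -> matches Chemistry
  - enrollment 6 (Uma): course_id=3 -> matches Discrete Math
  - enrollment 7 (Alice): course_id=3 -> matches Discrete Math
So 1 of 7 rows is dropped.

SQL:
SELECT a.student, b.title AS course
FROM enrollments a
INNER JOIN courses b ON a.course_id = b.id

Result:
student | course       
--------+--------------
Aaron   | Economics    
Beth    | Chemistry    
Ivan    | Economics    
Zoe     | Chemistry    
Uma     | Discrete Math
Alice   | Discrete Math


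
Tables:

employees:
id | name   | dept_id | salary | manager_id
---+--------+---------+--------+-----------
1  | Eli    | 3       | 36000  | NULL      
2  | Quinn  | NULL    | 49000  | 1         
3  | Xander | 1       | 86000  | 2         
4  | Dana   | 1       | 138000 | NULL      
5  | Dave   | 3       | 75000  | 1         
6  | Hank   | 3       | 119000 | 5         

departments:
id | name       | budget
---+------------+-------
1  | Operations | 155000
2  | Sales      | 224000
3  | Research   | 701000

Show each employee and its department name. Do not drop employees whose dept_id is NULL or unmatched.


LEFT JOIN keeps every row from employees (the left table); where dept_id has no match in departments, the department columns become NULL. Walk through each employee:
  - employee 1 (Eli): dept_id=3 -> matches Research
  - employee 2 (Quinn): dept_id=NULL, no match -> kept with NULL
  - employee 3 (Xander): dept_id=1 -> matches Operations
  - employee 4 (Dana): dept_id=1 -> matches Operations
  - employee 5 (Dave): dept_id=3 -> matches Research
  - employee 6 (Hank): dept_id=3 -> matches Research
All 6 rows appear; 1 has NULL department.

SQL:
SELECT a.name, b.name AS department
FROM employees a
LEFT JOIN departments b ON a.dept_id = b.id

Result:
name   | department
-------+-----------
Eli    | Research  
Quinn  | NULL      
Xander | Operations
Dana   | Operations
Dave   | Research  
Hank   | Research  


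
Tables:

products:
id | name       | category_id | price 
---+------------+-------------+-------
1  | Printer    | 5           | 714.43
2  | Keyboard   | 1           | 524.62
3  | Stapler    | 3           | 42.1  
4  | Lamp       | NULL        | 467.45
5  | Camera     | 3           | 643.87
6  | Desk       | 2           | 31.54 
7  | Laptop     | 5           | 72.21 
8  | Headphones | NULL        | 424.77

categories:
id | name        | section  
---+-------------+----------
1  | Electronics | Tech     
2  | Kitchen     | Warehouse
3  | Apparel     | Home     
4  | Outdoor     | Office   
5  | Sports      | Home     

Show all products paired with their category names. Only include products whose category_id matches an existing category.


INNER JOIN keeps only products rows whose category_id matches an id in categories. Walk through each product:
  - product 1 (Printer): category_id=5 -> matches Sports
  - product 2 (Keyboard): category_id=1 -> matches Electronics
  - product 3 (Stapler): category_id=3 -> matches Apparel
  - product 4 (Lamp): category_id=NULL, no match -> dropped
  - product 5 (Camera): category_id=3 -> matches Apparel
  - product 6 (Desk): category_id=2 -> matches Kitchen
  - product 7 (Laptop): category_id=5 -> matches Sports
  - product 8 (Headphones): category_id=NULL, no match -> dropped
So 2 of 8 rows are dropped.

SQL:
SELECT a.name, b.name AS category
FROM products a
INNER JOIN categories b ON a.category_id = b.id

Result:
name     | category   
---------+------------
Printer  | Sports     
Keyboard | Electronics
Stapler  | Apparel    
Camera   | Apparel    
Desk     | Kitchen    
Laptop   | Sports     


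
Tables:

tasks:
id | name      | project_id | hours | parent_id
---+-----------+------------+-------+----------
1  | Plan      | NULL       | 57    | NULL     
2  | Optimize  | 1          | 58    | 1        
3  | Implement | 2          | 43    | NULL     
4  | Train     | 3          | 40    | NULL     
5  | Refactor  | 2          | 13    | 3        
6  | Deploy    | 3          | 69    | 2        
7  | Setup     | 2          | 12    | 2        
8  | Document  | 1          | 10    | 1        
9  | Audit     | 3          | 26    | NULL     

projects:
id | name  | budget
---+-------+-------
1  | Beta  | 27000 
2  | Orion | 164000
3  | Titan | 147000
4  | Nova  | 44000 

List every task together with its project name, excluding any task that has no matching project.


INNER JOIN keeps only tasks rows whose project_id matches an id in projects. Walk through each task:
  - task 1 (Plan): project_id=NULL, no match -> dropped
  - task 2 (Optimize): project_id=1 -> matches Beta
  - task 3 (Implement): project_id=2 -> matches Orion
  - task 4 (Train): project_id=3 -> matches Titan
  - task 5 (Refactor): project_id=2 -> matches Orion
  - task 6 (Deploy): project_id=3 -> matches Titan
  - task 7 (Setup): project_id=2 -> matches Orion
  - task 8 (Document): project_id=1 -> matches Beta
  - task 9 (Audit): project_id=3 -> matches Titan
So 1 of 9 rows is dropped.

SQL:
SELECT a.name, b.name AS project
FROM tasks a
INNER JOIN projects b ON a.project_id = b.id

Result:
name      | project
----------+--------
Optimize  | Beta   
Implement | Orion  
Train     | Titan  
Refactor  | Orion  
Deploy    | Titan  
Setup     | Orion  
Document  | Beta   
Audit     | Titan  


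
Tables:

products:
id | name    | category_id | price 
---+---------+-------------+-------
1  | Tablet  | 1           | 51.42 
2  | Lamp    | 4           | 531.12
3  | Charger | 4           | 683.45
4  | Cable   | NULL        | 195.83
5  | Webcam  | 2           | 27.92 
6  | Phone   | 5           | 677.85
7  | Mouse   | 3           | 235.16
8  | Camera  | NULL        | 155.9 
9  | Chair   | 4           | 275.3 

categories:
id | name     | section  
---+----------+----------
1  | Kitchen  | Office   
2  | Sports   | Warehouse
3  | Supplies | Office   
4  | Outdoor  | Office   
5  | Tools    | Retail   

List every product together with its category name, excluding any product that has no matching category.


INNER JOIN keeps only products rows whose category_id matches an id in categories. Walk through each product:
  - product 1 (Tablet): category_id=1 -> matches Kitchen
  - product 2 (Lamp): category_id=4 -> matches Outdoor
  - product 3 (Charger): category_id=4 -> matches Outdoor
  - product 4 (Cable): category_id=NULL, no match -> dropped
  - product 5 (Webcam): category_id=2 -> matches Sports
  - product 6 (Phone): category_id=5 -> matches Tools
  - product 7 (Mouse): category_id=3 -> matches Supplies
  - product 8 (Camera): category_id=NULL, no match -> dropped
  - product 9 (Chair): category_id=4 -> matches Outdoor
So 2 of 9 rows are dropped.

SQL:
SELECT a.name, b.name AS category
FROM products a
INNER JOIN categories b ON a.category_id = b.id

Result:
name    | category
--------+---------
Tablet  | Kitchen 
Lamp    | Outdoor 
Charger | Outdoor 
Webcam  | Sports  
Phone   | Tools   
Mouse   | Supplies
Chair   | Outdoor 


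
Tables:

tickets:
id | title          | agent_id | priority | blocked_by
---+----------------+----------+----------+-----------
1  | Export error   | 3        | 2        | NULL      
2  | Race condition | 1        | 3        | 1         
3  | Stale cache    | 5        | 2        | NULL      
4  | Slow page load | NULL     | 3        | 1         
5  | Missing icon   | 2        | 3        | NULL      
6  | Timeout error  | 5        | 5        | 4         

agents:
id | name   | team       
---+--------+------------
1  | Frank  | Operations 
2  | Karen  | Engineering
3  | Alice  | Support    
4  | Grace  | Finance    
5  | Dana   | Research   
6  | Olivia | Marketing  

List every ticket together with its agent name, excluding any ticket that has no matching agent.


INNER JOIN keeps only tickets rows whose agent_id matches an id in agents. Walk through each ticket:
  - ticket 1 (Export error): agent_id=3 -> matches Alice
  - ticket 2 (Race condition): agent_id=1 -> matches Frank
  - ticket 3 (Stale cache): agent_id=5 -> matches Dana
  - ticket 4 (Slow page load): agent_id=NULL, no match -> dropped
  - ticket 5 (Missing icon): agent_id=2 -> matches Karen
  - ticket 6 (Timeout error): agent_id=5 -> matches Dana
So 1 of 6 rows is dropped.

SQL:
SELECT a.title, b.name AS agent
FROM tickets a
INNER JOIN agents b ON a.agent_id = b.id

Result:
title          | agent
---------------+------
Export error   | Alice
Race condition | Frank
Stale cache    | Dana 
Missing icon   | Karen
Timeout error  | Dana 


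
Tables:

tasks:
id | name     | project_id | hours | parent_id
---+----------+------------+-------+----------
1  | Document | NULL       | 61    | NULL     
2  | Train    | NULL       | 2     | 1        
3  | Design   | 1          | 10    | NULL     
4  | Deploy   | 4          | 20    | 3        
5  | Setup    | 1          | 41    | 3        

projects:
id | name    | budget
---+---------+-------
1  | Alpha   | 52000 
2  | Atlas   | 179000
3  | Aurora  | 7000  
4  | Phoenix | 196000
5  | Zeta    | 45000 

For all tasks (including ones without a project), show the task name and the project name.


LEFT JOIN keeps every row from tasks (the left table); where project_id has no match in projects, the project columns become NULL. Walk through each task:
  - task 1 (Document): project_id=NULL, no match -> kept with NULL
  - task 2 (Train): project_id=NULL, no match -> kept with NULL
  - task 3 (Design): project_id=1 -> matches Alpha
  - task 4 (Deploy): project_id=4 -> matches Phoenix
  - task 5 (Setup): project_id=1 -> matches Alpha
All 5 rows appear; 2 have NULL project.

SQL:
SELECT a.name, b.name AS project
FROM tasks a
LEFT JOIN projects b ON a.project_id = b.id

Result:
name     | project
---------+--------
Document | NULL   
Train    | NULL   
Design   | Alpha  
Deploy   | Phoenix
Setup    | Alpha  
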